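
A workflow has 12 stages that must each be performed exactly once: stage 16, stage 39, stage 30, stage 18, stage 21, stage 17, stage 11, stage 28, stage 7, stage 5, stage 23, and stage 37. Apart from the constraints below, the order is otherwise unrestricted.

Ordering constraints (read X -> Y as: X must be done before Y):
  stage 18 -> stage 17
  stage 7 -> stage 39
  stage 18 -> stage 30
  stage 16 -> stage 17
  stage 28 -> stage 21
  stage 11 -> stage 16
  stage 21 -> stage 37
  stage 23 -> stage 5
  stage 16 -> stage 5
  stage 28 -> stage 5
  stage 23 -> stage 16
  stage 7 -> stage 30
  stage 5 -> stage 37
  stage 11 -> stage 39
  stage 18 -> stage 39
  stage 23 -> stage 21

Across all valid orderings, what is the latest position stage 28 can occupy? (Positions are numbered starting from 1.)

The stages that are forced after stage 28, directly or by a chain of constraints, are stage 21, stage 5, stage 37. That's 3 stages.
With 3 mandatory successors out of 12 stages total, the latest slot for stage 28 is 12−3 = 9, and it's reachable by doing all non-successors before stage 28.

9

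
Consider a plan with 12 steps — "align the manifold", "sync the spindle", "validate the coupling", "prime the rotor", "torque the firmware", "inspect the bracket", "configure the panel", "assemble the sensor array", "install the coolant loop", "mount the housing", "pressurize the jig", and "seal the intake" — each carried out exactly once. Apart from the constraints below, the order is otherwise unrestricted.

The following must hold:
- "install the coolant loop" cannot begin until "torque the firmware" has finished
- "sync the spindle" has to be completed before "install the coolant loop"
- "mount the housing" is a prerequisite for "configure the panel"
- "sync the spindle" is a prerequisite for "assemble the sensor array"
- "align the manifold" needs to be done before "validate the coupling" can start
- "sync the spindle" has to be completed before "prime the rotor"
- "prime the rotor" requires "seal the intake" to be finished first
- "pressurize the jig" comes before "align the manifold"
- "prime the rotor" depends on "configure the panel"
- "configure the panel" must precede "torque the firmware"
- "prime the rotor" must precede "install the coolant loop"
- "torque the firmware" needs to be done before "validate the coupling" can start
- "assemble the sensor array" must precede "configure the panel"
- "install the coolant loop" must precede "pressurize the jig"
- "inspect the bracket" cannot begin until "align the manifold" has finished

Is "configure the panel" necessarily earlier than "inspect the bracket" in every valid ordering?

There is a constraint chain "configure the panel" → "prime the rotor" → "install the coolant loop" → "pressurize the jig" → "align the manifold" → "inspect the bracket".
So "configure the panel" must precede "inspect the bracket" in any valid ordering.

Yes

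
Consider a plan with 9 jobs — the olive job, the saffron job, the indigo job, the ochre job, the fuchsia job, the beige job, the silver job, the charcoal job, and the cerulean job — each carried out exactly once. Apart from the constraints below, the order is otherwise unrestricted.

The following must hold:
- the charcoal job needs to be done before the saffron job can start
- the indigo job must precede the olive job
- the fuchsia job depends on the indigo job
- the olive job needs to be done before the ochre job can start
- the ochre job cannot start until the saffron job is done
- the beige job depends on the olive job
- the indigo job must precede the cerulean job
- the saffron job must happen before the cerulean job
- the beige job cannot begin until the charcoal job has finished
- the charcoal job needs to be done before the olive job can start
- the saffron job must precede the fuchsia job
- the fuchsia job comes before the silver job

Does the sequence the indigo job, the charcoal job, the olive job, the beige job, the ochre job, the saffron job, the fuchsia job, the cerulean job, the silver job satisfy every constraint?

In the proposed order, the ochre job appears before the saffron job.
But one of the constraints requires the saffron job before the ochre job, so this ordering violates it.

No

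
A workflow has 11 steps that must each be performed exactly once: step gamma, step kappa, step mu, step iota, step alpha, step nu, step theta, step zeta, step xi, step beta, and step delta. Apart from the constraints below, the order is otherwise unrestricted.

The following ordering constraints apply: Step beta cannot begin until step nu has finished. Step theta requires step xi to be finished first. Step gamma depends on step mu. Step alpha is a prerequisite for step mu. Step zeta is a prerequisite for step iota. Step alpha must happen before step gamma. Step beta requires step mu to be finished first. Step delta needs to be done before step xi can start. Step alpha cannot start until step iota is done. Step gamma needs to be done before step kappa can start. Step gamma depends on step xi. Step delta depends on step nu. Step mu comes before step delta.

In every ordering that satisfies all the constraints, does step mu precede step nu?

No chain of constraints connects step mu to step nu in either direction.
There exist valid orderings with step nu before step mu, so step mu is not required to come first.

No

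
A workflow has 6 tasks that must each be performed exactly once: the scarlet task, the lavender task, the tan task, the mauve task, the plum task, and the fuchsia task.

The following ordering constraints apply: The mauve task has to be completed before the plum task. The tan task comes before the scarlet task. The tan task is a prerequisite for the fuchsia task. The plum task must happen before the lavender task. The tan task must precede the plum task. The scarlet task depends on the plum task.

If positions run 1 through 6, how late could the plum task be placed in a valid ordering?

Every task that must follow the plum task has to come after it. Tracing all chains starting from the plum task, those tasks are: the scarlet task, the lavender task — 2 in total.
With 2 mandatory successors out of 6 tasks total, the latest slot for the plum task is 6−2 = 4, and it's reachable by doing all non-successors before the plum task.

4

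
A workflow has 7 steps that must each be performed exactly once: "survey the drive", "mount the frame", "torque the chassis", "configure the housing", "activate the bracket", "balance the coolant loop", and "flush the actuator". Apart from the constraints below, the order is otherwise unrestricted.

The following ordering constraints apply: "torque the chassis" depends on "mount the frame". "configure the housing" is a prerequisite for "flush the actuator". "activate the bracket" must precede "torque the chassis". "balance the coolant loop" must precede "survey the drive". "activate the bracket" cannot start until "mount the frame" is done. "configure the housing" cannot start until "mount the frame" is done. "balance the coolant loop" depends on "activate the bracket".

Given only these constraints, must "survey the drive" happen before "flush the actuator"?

"survey the drive" and "flush the actuator" are not related by any chain of constraints.
So "survey the drive" can come before "flush the actuator" or after — it is not forced.

No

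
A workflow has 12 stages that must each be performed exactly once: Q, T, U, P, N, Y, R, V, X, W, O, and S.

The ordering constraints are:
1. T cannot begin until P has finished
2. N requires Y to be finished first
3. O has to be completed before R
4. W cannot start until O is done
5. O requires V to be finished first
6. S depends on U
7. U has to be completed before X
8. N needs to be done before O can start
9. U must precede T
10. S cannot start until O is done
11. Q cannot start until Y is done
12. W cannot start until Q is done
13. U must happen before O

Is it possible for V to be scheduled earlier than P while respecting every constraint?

Nothing in the constraints forces P before V — there is no chain from P to V.
So a valid ordering placing V earlier than P exists.

Yes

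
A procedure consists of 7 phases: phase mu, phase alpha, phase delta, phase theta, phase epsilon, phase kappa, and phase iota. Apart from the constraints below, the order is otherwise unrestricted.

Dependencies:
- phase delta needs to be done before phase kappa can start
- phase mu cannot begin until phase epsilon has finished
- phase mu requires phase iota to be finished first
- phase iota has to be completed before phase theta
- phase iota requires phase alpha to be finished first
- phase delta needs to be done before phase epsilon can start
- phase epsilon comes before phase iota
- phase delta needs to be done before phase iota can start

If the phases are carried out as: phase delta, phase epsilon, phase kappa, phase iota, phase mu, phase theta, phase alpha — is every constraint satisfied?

Here phase alpha comes after phase iota.
Since phase alpha is required before phase iota, the ordering is invalid.

No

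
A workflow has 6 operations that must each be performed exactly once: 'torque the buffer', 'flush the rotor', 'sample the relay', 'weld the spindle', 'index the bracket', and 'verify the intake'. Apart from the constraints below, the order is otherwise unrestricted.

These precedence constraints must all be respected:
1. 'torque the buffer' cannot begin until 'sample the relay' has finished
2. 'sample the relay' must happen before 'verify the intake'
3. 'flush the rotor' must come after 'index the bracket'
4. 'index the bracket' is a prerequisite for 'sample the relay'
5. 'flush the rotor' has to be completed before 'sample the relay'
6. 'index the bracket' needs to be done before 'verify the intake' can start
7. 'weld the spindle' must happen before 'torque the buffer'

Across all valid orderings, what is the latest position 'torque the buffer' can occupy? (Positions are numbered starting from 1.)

No constraint forces any operation after 'torque the buffer', so it can be placed last, in position 6.

6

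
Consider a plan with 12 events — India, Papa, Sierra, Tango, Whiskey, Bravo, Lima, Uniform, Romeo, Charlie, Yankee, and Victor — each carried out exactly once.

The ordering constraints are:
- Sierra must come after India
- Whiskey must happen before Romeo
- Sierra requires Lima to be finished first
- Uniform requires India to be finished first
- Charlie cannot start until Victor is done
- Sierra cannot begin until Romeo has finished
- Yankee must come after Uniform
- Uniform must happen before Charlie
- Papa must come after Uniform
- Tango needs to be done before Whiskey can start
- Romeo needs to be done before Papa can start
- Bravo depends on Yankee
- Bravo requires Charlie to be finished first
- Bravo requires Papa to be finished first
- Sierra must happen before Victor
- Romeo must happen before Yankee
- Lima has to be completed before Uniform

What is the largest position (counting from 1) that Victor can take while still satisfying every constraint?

Following every chain forward from Victor, the events that must come later are Bravo, Charlie — 2 of them.
With 2 mandatory successors out of 12 events total, the latest slot for Victor is 12−2 = 10, and it's reachable by doing all non-successors before Victor.

10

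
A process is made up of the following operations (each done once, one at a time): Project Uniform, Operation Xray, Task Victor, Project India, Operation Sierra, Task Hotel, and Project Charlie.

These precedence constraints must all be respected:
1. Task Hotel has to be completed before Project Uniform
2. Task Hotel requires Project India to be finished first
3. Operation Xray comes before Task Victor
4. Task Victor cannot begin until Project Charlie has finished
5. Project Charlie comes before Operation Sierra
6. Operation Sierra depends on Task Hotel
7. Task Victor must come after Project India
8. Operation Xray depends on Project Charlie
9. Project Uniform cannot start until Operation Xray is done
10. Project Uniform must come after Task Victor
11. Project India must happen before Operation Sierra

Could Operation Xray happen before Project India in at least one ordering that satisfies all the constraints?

Yes

The constraints leave Operation Xray and Project India unordered relative to each other; nothing requires Project India earlier.
So a valid ordering placing Operation Xray earlier than Project India exists.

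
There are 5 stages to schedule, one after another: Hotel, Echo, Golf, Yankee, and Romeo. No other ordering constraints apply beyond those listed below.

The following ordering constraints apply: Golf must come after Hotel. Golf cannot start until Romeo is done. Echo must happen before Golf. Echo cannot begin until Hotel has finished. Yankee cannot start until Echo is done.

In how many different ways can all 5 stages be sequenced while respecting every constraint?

7

2 stages have no prerequisites (Hotel, Romeo), so any of them could come first.
Systematically extending each partial ordering one stage at a time and counting, there are 7 complete orderings.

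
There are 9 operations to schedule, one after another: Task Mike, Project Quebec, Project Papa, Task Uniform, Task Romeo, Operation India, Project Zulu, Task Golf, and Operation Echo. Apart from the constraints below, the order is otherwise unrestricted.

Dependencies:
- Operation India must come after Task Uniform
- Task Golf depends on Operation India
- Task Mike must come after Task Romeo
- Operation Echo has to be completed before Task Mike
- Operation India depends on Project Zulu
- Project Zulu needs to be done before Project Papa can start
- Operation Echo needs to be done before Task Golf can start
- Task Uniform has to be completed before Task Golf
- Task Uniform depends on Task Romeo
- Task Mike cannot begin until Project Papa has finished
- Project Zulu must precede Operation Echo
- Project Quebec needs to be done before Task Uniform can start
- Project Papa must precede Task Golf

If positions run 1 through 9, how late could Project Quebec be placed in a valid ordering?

6

The operations that are forced after Project Quebec, directly or by a chain of constraints, are Task Uniform, Operation India, Task Golf. That's 3 operations.
With 3 mandatory successors out of 9 operations total, the latest slot for Project Quebec is 9−3 = 6, and it's reachable by doing all non-successors before Project Quebec.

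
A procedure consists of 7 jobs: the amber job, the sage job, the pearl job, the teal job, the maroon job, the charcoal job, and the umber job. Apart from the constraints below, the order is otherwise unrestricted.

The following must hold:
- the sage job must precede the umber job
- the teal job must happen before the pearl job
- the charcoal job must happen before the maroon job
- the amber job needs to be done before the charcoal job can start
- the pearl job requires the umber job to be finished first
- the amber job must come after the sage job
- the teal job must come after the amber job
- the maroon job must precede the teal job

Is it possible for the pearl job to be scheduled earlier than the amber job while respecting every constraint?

No

There is a dependency chain the amber job → the teal job → the pearl job, so the pearl job always comes after the amber job.
Hence the pearl job can never be scheduled before the amber job.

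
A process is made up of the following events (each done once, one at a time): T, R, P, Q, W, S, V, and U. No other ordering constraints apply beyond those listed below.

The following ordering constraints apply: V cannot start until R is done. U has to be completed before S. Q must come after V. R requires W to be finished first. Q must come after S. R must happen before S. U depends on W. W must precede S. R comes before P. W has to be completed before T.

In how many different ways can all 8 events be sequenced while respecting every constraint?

161

Only W has no prerequisites, so it must go first.
Enumerating by repeatedly choosing an available event (one whose prerequisites are all placed) gives 161 distinct complete orderings.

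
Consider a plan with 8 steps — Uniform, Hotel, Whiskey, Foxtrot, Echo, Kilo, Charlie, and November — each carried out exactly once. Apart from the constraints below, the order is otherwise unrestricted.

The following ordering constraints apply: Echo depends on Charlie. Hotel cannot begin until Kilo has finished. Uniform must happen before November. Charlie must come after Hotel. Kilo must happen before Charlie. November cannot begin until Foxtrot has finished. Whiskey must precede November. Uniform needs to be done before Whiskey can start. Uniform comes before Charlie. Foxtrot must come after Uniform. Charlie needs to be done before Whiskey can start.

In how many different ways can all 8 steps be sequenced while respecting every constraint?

The steps with no prerequisites are Uniform, Kilo; any of them can be placed first.
Enumerating by repeatedly choosing an available step (one whose prerequisites are all placed) gives 42 distinct complete orderings.

42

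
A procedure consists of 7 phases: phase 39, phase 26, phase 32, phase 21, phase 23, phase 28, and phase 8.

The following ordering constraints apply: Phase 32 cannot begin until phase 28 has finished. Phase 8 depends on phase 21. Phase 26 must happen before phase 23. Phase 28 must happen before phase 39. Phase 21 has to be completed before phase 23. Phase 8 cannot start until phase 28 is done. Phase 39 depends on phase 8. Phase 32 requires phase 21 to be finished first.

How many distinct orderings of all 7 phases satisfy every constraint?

114

The phases with no prerequisites are phase 26, phase 21, phase 28; any of them can be placed first.
Counting all ways to extend the partial order to a total order gives 114.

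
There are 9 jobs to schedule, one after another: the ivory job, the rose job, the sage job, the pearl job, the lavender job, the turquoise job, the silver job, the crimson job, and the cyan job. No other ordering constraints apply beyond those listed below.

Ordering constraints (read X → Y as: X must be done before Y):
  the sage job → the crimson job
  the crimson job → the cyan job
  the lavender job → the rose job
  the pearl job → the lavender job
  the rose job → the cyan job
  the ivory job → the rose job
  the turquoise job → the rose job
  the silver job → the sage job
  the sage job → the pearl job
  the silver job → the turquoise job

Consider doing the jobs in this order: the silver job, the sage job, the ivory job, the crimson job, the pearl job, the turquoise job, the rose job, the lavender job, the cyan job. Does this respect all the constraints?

In the proposed order, the rose job appears before the lavender job.
But one of the constraints requires the lavender job before the rose job, so this ordering violates it.

No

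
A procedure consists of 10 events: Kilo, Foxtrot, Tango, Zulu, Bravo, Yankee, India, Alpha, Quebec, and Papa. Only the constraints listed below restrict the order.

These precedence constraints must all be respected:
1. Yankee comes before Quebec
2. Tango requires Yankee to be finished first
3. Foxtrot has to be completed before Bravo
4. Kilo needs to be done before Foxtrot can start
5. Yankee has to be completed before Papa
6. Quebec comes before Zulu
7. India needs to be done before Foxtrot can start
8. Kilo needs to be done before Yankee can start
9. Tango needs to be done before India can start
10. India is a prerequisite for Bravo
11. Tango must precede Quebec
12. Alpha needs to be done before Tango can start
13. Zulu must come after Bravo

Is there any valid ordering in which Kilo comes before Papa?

Every valid ordering already has Kilo before Papa (the constraints require it), so in particular at least one does.

Yes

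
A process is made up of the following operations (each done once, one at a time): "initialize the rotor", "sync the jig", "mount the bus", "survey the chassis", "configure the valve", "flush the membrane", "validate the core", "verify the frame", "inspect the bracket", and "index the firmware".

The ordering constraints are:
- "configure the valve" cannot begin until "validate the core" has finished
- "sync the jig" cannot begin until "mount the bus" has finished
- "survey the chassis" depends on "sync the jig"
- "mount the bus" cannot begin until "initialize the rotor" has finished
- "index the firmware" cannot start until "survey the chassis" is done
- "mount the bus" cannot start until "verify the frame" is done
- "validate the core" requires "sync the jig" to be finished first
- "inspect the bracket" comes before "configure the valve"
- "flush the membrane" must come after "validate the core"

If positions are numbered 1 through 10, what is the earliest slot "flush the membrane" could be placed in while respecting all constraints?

Every operation that must precede "flush the membrane" has to come before it. Tracing all chains that end at "flush the membrane", those operations are: "initialize the rotor", "sync the jig", "mount the bus", "validate the core", "verify the frame" — 5 in total.
With 5 mandatory predecessors, the earliest "flush the membrane" can sit is position 5+1 = 6, and placing just those 5 first achieves it.

6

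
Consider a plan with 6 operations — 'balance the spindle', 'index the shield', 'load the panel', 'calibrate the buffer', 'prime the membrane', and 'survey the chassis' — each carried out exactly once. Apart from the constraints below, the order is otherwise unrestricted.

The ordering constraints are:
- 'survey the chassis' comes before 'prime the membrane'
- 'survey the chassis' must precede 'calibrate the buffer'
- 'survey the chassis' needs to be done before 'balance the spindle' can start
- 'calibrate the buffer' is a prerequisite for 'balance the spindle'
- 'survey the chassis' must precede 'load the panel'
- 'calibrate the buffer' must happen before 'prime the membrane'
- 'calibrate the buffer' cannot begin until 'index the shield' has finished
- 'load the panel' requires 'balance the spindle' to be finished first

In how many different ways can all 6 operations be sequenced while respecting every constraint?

6

The operations with no prerequisites are 'index the shield', 'survey the chassis'; any of them can be placed first.
Systematically extending each partial ordering one operation at a time and counting, there are 6 complete orderings.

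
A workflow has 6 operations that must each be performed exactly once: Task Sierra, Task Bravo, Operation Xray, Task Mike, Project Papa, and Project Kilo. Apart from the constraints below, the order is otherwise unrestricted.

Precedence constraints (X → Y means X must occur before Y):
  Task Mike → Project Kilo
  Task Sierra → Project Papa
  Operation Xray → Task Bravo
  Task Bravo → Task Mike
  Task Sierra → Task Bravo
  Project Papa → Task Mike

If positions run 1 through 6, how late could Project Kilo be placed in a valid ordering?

6

Nothing depends on Project Kilo, so it can be the final operation, position 6.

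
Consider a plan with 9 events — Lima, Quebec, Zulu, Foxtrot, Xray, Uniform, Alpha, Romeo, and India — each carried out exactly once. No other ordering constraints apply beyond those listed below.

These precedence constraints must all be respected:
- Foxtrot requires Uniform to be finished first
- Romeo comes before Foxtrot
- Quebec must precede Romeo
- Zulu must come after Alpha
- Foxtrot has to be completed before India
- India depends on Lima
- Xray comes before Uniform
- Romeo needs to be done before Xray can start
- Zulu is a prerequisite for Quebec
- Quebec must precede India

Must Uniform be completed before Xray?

In fact the dependencies run the other way: Xray → Uniform.
So Uniform never precedes Xray.

No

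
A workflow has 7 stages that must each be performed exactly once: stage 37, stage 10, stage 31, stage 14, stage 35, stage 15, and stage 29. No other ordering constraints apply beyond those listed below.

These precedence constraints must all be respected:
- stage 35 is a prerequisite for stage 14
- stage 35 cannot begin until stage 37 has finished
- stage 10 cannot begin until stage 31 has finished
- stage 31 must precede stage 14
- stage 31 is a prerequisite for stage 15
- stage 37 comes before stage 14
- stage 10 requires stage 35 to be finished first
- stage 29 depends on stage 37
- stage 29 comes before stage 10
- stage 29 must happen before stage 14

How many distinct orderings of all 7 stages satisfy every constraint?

2 stages have no prerequisites (stage 37, stage 31), so any of them could come first.
Counting all ways to extend the partial order to a total order gives 72.

72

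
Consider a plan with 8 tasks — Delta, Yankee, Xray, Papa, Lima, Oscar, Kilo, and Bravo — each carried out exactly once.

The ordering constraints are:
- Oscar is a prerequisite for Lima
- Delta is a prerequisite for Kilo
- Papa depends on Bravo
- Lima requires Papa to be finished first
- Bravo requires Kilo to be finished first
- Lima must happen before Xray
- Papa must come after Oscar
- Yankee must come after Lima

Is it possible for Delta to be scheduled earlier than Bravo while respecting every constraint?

Every valid ordering already has Delta before Bravo (the constraints require it), so in particular at least one does.

Yes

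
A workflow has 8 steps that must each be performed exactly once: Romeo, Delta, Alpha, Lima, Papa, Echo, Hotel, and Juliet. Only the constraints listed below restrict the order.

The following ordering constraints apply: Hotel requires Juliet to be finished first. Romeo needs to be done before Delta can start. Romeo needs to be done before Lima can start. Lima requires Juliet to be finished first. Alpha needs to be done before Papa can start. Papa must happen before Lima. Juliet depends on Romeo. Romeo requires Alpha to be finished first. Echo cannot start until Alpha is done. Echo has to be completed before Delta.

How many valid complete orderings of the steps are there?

Alpha is the only step with nothing required before it, so every ordering starts there.
Systematically extending each partial ordering one step at a time and counting, there are 136 complete orderings.

136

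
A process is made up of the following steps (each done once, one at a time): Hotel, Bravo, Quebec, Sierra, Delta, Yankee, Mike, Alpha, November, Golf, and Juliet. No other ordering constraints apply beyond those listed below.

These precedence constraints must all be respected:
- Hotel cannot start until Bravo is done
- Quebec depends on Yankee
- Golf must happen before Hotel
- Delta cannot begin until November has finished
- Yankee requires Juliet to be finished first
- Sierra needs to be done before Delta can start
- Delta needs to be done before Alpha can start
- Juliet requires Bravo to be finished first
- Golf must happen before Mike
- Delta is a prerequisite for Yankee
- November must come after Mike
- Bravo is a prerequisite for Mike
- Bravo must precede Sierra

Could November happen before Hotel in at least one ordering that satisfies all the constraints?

Yes

No chain of constraints runs from Hotel to November, so Hotel is not required to come first.
That means at least one valid schedule has November before Hotel.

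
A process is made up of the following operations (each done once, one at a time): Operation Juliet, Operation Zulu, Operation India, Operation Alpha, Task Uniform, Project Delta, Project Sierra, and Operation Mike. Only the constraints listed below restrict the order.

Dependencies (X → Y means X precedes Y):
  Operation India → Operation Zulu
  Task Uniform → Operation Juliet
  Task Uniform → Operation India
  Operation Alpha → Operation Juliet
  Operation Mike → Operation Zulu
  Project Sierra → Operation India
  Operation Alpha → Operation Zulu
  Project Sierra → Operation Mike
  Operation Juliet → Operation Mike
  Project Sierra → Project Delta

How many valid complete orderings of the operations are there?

The operations with no prerequisites are Operation Alpha, Task Uniform, Project Sierra; any of them can be placed first.
Counting all ways to extend the partial order to a total order gives 137.

137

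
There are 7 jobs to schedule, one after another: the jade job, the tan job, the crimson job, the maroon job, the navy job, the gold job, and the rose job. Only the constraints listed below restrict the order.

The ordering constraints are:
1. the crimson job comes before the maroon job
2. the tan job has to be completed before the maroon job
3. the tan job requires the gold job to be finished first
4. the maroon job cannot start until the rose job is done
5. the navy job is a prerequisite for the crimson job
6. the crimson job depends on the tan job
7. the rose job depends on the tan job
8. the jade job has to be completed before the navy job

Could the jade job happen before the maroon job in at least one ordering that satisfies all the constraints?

Every valid ordering already has the jade job before the maroon job (the constraints require it), so in particular at least one does.

Yes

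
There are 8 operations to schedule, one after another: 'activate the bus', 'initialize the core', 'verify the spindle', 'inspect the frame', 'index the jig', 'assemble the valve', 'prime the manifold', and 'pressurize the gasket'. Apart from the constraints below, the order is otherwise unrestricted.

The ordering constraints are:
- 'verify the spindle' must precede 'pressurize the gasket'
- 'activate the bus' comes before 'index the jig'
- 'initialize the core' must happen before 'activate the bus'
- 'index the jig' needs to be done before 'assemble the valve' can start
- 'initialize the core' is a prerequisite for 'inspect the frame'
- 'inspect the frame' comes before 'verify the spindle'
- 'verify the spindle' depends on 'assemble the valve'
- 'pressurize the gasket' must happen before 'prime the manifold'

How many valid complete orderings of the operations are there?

Only 'initialize the core' has no prerequisites, so it must go first.
Counting all ways to extend the partial order to a total order gives 4.

4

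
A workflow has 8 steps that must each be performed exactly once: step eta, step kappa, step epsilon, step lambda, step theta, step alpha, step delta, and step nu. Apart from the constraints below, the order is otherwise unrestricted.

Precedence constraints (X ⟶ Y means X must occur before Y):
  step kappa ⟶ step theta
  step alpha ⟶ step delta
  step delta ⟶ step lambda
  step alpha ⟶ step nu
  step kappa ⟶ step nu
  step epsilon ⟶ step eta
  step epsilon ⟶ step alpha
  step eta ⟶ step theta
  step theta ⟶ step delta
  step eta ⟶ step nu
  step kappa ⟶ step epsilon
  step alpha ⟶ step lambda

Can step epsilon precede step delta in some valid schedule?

Yes

Step epsilon is actually forced before step delta by the constraints, so certainly some valid ordering has step epsilon first.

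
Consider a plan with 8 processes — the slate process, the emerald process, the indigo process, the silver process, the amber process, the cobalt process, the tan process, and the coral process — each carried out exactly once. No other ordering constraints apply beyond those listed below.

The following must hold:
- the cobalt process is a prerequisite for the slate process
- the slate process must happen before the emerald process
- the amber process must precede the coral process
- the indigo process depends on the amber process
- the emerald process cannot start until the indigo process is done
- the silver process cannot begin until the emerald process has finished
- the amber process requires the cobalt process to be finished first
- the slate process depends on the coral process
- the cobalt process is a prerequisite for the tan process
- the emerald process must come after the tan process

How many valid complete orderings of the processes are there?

15

The cobalt process is the only process with nothing required before it, so every ordering starts there.
Counting all ways to extend the partial order to a total order gives 15.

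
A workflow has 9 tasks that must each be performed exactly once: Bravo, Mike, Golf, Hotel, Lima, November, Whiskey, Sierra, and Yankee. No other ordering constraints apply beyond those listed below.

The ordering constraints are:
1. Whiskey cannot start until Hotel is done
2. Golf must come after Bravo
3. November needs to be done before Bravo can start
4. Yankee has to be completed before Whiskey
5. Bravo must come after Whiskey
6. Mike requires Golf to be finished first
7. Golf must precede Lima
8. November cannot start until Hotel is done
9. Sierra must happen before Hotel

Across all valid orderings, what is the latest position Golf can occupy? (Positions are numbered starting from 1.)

7

The tasks that are forced after Golf, directly or by a chain of constraints, are Mike, Lima. That's 2 tasks.
With 2 mandatory successors out of 9 tasks total, the latest slot for Golf is 9−2 = 7, and it's reachable by doing all non-successors before Golf.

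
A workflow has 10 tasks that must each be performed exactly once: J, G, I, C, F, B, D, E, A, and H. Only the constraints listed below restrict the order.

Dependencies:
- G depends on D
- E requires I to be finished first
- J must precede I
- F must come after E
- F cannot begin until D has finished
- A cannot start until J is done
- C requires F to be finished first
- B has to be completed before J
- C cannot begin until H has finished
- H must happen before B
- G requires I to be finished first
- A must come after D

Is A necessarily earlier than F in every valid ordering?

No chain of constraints connects A to F in either direction.
So A can come before F or after — it is not forced.

No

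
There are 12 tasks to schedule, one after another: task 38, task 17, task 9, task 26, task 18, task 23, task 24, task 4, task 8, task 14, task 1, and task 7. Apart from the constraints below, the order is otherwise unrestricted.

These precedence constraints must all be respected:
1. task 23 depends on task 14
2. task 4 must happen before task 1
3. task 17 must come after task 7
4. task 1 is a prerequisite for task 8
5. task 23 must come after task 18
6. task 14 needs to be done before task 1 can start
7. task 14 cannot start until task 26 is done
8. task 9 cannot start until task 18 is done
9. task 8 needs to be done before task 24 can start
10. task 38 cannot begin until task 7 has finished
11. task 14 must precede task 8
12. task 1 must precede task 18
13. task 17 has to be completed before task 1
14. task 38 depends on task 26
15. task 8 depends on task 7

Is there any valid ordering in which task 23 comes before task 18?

The constraints give a chain task 18 → task 23, which forces task 18 before task 23.
So no valid ordering can have task 23 before task 18.

No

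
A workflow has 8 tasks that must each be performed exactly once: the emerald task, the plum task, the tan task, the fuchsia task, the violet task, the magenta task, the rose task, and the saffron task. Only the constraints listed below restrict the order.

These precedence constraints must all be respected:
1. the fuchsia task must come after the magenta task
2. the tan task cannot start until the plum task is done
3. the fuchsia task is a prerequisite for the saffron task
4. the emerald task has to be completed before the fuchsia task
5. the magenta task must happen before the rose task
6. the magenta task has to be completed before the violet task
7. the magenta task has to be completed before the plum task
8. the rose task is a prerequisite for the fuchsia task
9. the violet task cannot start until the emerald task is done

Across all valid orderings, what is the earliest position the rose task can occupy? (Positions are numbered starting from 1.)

2

The only task forced before the rose task (directly or transitively) is the magenta task.
So at minimum 1 task comes before the rose task, putting the rose task no earlier than position 2. That position is achievable by scheduling exactly that predecessor first.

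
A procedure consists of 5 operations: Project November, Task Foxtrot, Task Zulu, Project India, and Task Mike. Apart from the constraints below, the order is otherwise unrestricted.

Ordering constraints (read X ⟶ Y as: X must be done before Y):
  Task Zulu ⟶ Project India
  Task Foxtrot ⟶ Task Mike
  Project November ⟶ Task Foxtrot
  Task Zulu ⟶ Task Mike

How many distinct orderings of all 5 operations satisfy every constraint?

9

2 operations have no prerequisites (Project November, Task Zulu), so any of them could come first.
Counting all ways to extend the partial order to a total order gives 9.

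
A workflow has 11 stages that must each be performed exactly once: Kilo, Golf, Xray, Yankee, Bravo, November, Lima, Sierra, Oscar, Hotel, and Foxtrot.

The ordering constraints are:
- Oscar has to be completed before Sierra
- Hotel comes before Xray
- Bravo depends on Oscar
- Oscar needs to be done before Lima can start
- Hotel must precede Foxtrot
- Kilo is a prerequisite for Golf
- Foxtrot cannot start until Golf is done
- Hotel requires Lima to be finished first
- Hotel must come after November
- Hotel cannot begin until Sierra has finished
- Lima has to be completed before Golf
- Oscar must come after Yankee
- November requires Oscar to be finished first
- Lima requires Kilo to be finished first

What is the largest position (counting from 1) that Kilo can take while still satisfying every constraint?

Every stage that must follow Kilo has to come after it. Tracing all chains starting from Kilo, those stages are: Golf, Xray, Lima, Hotel, Foxtrot — 5 in total.
So at least 5 stages follow Kilo, putting Kilo no later than position 6. That position is achievable by scheduling everything else first.

6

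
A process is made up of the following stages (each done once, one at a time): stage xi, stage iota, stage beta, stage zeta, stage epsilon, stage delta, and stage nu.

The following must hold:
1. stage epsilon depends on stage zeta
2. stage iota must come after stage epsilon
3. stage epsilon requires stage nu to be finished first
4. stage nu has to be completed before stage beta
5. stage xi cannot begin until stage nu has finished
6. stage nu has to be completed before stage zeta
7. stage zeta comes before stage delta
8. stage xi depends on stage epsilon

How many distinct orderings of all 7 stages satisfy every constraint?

Only stage nu has no prerequisites, so it must go first.
Systematically extending each partial ordering one stage at a time and counting, there are 48 complete orderings.

48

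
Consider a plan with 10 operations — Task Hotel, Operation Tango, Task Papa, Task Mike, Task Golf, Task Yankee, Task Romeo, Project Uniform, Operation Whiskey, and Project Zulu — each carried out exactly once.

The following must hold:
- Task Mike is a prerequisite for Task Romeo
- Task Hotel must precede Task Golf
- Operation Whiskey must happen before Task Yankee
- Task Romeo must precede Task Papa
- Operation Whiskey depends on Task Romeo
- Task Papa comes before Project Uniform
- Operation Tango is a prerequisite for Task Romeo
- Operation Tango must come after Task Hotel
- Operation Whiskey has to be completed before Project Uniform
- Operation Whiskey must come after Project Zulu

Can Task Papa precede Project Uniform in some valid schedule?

Every valid ordering already has Task Papa before Project Uniform (the constraints require it), so in particular at least one does.

Yes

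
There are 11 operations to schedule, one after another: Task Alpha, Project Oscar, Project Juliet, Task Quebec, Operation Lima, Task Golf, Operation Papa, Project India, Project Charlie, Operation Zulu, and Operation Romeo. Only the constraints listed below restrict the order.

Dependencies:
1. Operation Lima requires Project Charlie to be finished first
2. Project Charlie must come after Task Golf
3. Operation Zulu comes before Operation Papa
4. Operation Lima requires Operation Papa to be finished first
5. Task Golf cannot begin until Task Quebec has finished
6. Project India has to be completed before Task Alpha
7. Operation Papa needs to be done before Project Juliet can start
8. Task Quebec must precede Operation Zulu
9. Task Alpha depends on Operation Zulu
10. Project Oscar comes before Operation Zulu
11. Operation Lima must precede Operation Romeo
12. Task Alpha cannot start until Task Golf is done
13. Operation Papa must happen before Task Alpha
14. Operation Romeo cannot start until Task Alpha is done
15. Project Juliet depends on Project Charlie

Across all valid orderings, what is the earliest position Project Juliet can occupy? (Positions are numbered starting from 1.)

Every operation that must precede Project Juliet has to come before it. Tracing all chains that end at Project Juliet, those operations are: Project Oscar, Task Quebec, Task Golf, Operation Papa, Project Charlie, Operation Zulu — 6 in total.
So at minimum 6 operations come before Project Juliet, putting Project Juliet no earlier than position 7. That position is achievable by scheduling exactly those predecessors first.

7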